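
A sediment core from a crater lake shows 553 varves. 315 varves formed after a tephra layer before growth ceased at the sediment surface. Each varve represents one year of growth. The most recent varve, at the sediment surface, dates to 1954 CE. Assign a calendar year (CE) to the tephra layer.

There are 315 varves younger than the tephra layer.
Counting back 315 years from 1954 CE places the tephra layer in 1954 − 315 = 1639 CE.

1639 CE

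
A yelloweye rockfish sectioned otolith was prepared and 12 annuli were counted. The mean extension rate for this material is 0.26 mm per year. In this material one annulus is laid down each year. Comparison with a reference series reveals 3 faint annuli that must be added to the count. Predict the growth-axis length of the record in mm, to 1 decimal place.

3.9 mm

Correcting the raw count gives 12 + 3 = 15 true annuli.
Length ≈ 0.26 × 15 = 3.9 mm.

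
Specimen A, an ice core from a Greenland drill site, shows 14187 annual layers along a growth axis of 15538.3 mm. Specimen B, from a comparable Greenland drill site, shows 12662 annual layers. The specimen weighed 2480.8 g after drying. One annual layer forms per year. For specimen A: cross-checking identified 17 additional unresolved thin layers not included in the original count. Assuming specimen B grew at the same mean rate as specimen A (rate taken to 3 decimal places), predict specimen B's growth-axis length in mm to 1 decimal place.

Specimen A: after corrections the count is 14187 + 17 = 14204 annual layers.
A: Extension rate ≈ 15538.3 / 14204 = 1.094 mm/yr.
For B, 1.094 mm/year × 12662 years = 13852.2 mm.

13852.2 mm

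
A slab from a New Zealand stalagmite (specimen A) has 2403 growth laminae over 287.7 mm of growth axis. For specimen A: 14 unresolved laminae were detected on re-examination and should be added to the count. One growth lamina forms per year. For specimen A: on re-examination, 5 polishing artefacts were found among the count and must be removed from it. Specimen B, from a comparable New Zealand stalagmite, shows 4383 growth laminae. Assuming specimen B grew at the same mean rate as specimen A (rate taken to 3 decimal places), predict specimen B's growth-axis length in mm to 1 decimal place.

Specimen A: after corrections the count is 2403 − 5 + 14 = 2412 growth laminae.
A: Extension rate ≈ 287.7 / 2412 = 0.119 mm/yr.
Length of B = 0.119 × 4383 = 521.6 mm.

521.6 mm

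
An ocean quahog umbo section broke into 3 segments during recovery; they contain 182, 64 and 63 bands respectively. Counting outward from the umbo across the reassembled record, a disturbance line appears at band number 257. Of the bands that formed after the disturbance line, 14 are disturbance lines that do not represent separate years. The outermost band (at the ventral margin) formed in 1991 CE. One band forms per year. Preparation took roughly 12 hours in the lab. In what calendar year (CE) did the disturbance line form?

Total bands = 182 + 64 + 63 = 309.
Between band 257 and the ventral margin there are 309 − 257 = 52 bands.
Removing the 14 false bands leaves 52 − 14 = 38 true bands beyond the disturbance line.
The band at the ventral margin is 1991 CE, so the disturbance line dates to 1991 − 38 = 1953 CE.

1953 CE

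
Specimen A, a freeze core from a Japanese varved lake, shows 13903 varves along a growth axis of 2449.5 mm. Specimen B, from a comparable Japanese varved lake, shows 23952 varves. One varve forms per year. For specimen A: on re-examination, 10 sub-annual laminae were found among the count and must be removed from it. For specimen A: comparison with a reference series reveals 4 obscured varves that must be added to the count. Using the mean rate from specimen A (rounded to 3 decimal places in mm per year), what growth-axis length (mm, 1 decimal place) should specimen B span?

Specimen A: adjusted count: 13903 − 10 + 4 = 13897 varves.
A: 2449.5 mm over 13897 years gives 2449.5 / 13897 ≈ 0.176 mm per year.
Length of B = 0.176 × 23952 = 4215.6 mm.

4215.6 mm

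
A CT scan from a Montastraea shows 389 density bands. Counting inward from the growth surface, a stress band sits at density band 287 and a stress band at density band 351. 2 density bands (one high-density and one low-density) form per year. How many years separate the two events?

Separation: 351 − 287 = 64 density bands.
Dividing by 2 density bands per year: 64 / 2 = 32 years.

32 yr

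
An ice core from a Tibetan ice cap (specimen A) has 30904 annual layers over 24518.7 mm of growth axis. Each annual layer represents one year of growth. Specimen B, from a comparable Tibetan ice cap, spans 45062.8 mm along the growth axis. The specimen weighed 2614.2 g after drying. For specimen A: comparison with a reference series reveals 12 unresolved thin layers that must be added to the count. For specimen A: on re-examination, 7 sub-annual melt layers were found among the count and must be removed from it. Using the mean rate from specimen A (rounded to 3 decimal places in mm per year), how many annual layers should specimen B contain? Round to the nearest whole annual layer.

56826 annual layers

Specimen A: true annual layer count = 30904 − 7 + 12 = 30909.
A: Extension rate ≈ 24518.7 / 30909 = 0.793 mm/year.
Specimen B: 45062.8 mm / 0.793 mm per year = 56825.73 years ≈ 56826 annual layers.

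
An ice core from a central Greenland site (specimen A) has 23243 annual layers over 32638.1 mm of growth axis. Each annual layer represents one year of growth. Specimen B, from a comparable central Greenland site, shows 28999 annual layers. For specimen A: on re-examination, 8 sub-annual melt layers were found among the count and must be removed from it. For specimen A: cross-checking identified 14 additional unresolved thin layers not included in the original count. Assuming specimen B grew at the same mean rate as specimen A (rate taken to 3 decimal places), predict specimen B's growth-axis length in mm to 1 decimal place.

40714.6 mm

Specimen A: true annual layer count = 23243 − 8 + 14 = 23249.
A: Extension rate ≈ 32638.1 / 23249 = 1.404 mm/year.
Length of B = 1.404 × 28999 = 40714.6 mm.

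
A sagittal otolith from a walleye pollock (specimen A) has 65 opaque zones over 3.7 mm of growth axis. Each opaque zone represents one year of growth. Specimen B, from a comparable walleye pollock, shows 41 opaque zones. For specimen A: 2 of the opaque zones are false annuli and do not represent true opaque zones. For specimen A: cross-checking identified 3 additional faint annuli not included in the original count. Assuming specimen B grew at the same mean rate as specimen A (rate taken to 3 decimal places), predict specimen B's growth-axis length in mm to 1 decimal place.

2.3 mm

Specimen A: correcting the raw count gives 65 − 2 + 3 = 66 true opaque zones.
A: 3.7 mm over 66 years gives 3.7 / 66 ≈ 0.056 mm/yr.
Length of B = 0.056 × 41 = 2.3 mm.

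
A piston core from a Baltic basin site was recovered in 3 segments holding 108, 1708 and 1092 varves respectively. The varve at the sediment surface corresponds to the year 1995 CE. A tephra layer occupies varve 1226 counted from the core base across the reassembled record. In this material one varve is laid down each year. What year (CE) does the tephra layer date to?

Total varves = 108 + 1708 + 1092 = 2908.
Between varve 1226 and the sediment surface there are 2908 − 1226 = 1682 varves.
The varve at the sediment surface is 1995 CE, so the tephra layer dates to 1995 − 1682 = 313 CE.

313 CE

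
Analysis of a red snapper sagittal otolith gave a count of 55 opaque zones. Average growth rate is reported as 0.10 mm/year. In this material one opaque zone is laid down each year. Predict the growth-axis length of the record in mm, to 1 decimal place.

5.5 mm

The record spans 55 years at 0.10 mm per year.
Predicted length = 0.10 mm/year × 55 years = 5.5 mm.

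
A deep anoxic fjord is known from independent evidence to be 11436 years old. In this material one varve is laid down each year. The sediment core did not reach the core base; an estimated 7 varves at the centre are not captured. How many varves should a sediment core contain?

11429 varves

Expected varves over 11436 years: 11436.
Less the 7 uncaptured varves: 11436 − 7 = 11429.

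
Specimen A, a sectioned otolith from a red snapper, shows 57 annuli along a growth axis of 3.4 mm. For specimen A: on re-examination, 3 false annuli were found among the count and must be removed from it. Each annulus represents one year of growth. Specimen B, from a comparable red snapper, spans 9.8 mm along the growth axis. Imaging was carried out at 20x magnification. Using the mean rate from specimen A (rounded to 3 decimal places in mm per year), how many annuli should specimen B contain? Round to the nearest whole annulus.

156 annuli

Specimen A: after corrections the count is 57 − 3 = 54 annuli.
A: Mean rate = 3.4 mm / 54 years ≈ 0.063 mm/year.
For B, 9.8 / 0.063 = 155.56 years ≈ 156 annuli.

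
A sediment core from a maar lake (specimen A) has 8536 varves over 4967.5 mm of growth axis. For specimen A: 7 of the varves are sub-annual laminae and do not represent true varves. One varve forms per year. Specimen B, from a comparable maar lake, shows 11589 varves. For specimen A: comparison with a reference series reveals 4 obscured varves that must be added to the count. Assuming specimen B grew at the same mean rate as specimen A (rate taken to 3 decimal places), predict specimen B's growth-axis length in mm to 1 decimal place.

6744.8 mm

Specimen A: after corrections the count is 8536 − 7 + 4 = 8533 varves.
A: Mean rate = 4967.5 mm / 8533 years ≈ 0.582 mm/year.
For B, 0.582 mm/year × 11589 years = 6744.8 mm.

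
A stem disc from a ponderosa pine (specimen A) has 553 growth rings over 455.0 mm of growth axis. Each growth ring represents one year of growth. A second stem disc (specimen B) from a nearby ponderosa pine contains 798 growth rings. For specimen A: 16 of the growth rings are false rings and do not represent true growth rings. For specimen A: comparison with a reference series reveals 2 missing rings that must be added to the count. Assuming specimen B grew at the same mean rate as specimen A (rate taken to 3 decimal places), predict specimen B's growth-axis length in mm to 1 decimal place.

Specimen A: adjusted count: 553 − 16 + 2 = 539 growth rings.
A: Mean rate = 455.0 mm / 539 years ≈ 0.844 mm per year.
For B, 0.844 mm/year × 798 years = 673.5 mm.

673.5 mm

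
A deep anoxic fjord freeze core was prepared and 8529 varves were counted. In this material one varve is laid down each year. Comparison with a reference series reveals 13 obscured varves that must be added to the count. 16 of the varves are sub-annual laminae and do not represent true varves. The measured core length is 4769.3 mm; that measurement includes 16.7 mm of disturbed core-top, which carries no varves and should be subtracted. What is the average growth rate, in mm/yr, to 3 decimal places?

After corrections the count is 8529 − 16 + 13 = 8526 varves.
Net length = 4769.3 − 16.7 = 4752.6 mm.
Mean rate = 4752.6 mm / 8526 years ≈ 0.557 mm/yr.

0.557 mm/yr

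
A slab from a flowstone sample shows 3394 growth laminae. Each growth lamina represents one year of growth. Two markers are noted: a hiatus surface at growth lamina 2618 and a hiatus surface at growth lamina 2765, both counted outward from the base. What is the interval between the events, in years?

147 yr

The two markers are separated by 2765 − 2618 = 147 growth laminae.
One growth lamina per year makes the interval 147 years.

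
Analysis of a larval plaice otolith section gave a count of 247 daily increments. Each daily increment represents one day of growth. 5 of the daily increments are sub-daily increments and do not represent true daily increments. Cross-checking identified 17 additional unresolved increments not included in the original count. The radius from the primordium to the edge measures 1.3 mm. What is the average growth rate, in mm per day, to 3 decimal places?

0.005 mm per day

After corrections the count is 247 − 5 + 17 = 259 daily increments.
1.3 mm over 259 days gives 1.3 / 259 ≈ 0.005 mm per day.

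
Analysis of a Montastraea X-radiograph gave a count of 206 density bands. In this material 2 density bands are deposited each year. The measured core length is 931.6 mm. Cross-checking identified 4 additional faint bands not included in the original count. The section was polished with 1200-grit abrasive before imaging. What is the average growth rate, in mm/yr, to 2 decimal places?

8.87 mm/yr

True density band count = 206 + 4 = 210.
210 density bands at 2 per year is 210 / 2 = 105 years.
Extension rate ≈ 931.6 / 105 = 8.87 mm/yr.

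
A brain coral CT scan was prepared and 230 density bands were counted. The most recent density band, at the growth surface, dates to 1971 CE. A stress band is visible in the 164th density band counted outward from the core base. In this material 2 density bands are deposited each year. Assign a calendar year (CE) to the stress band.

1938 CE

Between density band 164 and the growth surface there are 230 − 164 = 66 density bands.
66 density bands at 2 per year is 66 / 2 = 33 years.
Counting back 33 years from 1971 CE places the stress band in 1971 − 33 = 1938 CE.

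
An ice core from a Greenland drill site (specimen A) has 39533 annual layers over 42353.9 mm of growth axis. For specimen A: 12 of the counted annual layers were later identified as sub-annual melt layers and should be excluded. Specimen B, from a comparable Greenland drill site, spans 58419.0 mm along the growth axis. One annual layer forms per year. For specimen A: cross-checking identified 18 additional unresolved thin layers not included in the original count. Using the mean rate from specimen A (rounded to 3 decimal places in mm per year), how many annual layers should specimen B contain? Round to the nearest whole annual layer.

Specimen A: true annual layer count = 39533 − 12 + 18 = 39539.
A: Extension rate ≈ 42353.9 / 39539 = 1.071 mm per year.
Specimen B: 58419.0 mm / 1.071 mm per year = 54546.22 years ≈ 54546 annual layers.

54546 annual layers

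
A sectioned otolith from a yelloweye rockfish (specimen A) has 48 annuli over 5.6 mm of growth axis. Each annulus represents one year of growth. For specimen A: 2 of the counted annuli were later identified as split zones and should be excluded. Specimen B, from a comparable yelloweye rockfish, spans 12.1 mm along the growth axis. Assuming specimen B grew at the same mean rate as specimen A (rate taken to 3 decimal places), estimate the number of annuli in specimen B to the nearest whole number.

99 annuli

Specimen A: after corrections the count is 48 − 2 = 46 annuli.
A: Extension rate ≈ 5.6 / 46 = 0.122 mm/year.
Specimen B: 12.1 mm / 0.122 mm per year = 99.18 years ≈ 99 annuli.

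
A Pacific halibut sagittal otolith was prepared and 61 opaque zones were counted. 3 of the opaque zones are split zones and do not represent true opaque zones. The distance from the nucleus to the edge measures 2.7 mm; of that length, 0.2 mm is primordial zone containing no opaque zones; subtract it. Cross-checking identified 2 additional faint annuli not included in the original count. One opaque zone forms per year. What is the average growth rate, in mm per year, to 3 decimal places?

Correcting the raw count gives 61 − 3 + 2 = 60 true opaque zones.
The growth record spans 2.7 − 0.2 = 2.5 mm.
2.5 mm over 60 years gives 2.5 / 60 ≈ 0.042 mm per year.

0.042 mm per year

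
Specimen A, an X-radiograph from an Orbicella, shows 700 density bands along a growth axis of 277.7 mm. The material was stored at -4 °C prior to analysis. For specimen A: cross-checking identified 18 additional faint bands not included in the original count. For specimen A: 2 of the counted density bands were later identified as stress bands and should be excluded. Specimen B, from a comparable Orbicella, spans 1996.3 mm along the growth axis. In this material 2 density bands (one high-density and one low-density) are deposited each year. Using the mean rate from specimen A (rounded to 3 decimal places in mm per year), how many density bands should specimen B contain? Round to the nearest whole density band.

Specimen A: after corrections the count is 700 − 2 + 18 = 716 density bands.
Specimen A: 716 density bands at 2 per year is 716 / 2 = 358 years.
A: Extension rate ≈ 277.7 / 358 = 0.776 mm/year.
B spans 1996.3 / 0.776 = 2572.55 years; at 2 density bands per year that is 2572.55 × 2 ≈ 5145 density bands.

5145 density bands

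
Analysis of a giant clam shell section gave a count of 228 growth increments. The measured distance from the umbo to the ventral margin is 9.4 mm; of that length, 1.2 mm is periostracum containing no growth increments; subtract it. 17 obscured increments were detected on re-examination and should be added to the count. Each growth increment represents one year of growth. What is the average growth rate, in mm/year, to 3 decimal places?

Correcting the raw count gives 228 + 17 = 245 true growth increments.
Removing the 1.2 mm offcut leaves 9.4 − 1.2 = 8.2 mm.
Extension rate ≈ 8.2 / 245 = 0.033 mm/year.

0.033 mm/year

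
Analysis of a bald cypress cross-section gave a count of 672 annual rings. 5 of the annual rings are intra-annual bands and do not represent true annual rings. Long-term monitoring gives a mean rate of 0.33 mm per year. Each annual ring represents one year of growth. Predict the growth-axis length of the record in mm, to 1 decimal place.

Adjusted count: 672 − 5 = 667 annual rings.
Length ≈ 0.33 × 667 = 220.1 mm.

220.1 mm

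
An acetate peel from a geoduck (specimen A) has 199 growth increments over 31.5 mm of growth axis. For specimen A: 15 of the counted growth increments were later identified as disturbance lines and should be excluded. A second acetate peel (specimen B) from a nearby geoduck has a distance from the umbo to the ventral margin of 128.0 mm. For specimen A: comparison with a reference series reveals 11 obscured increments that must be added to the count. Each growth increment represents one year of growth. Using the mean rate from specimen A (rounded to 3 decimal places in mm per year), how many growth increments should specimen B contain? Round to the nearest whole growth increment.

790 growth increments

Specimen A: after corrections the count is 199 − 15 + 11 = 195 growth increments.
A: 31.5 mm over 195 years gives 31.5 / 195 ≈ 0.162 mm/yr.
B spans 128.0 / 0.162 = 790.12 years ≈ 790 growth increments.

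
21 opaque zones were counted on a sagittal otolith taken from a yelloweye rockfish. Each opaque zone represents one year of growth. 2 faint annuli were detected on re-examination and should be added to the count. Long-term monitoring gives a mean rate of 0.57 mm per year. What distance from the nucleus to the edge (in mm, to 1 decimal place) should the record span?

13.1 mm

True opaque zone count = 21 + 2 = 23.
Length ≈ 0.57 × 23 = 13.1 mm.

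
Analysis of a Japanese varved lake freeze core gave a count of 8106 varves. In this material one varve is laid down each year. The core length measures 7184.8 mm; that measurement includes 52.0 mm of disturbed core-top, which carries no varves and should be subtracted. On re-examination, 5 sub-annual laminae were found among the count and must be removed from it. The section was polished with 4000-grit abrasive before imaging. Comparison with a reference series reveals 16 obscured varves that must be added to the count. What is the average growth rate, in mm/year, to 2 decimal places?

Correcting the raw count gives 8106 − 5 + 16 = 8117 true varves.
Removing the 52.0 mm offcut leaves 7184.8 − 52.0 = 7132.8 mm.
Mean rate = 7132.8 mm / 8117 years ≈ 0.88 mm/year.

0.88 mm/year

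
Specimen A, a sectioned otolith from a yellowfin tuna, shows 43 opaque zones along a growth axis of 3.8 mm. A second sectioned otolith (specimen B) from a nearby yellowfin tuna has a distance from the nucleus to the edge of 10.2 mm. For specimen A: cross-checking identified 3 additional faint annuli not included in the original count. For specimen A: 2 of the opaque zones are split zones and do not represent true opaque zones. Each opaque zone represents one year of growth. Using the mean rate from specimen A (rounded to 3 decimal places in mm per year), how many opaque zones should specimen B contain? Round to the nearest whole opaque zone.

119 opaque zones

Specimen A: after corrections the count is 43 − 2 + 3 = 44 opaque zones.
A: Extension rate ≈ 3.8 / 44 = 0.086 mm/yr.
For B, 10.2 / 0.086 = 118.60 years ≈ 119 opaque zones.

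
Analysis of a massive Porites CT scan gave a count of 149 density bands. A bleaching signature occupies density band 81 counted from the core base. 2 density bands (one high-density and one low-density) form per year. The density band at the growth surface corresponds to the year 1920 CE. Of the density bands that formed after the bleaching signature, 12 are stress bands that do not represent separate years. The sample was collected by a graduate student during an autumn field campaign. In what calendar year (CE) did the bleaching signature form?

The bleaching signature sits at density band 81 from the core base, so 149 − 81 = 68 density bands formed after it.
68 − 12 false = 56 true density bands after the bleaching signature.
With 2 density bands per year, 56 / 2 = 28 years.
The density band at the growth surface is 1920 CE, so the bleaching signature dates to 1920 − 28 = 1892 CE.

1892 CE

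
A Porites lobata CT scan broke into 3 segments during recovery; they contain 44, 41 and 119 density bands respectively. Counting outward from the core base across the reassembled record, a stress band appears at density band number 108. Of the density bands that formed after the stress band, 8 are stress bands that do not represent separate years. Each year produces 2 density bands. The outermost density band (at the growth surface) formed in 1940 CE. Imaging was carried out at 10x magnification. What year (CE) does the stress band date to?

1896 CE

Total density bands = 44 + 41 + 119 = 204.
204 − 108 = 96 density bands lie beyond the stress band toward the growth surface.
Removing the 8 false density bands leaves 96 − 8 = 88 true density bands beyond the stress band.
With 2 density bands per year, 88 / 2 = 44 years.
The density band at the growth surface is 1940 CE, so the stress band dates to 1940 − 44 = 1896 CE.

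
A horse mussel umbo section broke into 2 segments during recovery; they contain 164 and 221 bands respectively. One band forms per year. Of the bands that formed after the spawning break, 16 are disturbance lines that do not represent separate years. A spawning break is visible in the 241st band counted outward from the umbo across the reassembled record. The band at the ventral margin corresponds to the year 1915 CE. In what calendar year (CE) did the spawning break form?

Total bands = 164 + 221 = 385.
The spawning break sits at band 241 from the umbo, so 385 − 241 = 144 bands formed after it.
Removing the 16 false bands leaves 144 − 16 = 128 true bands beyond the spawning break.
1915 − 128 = 1787 CE.

1787 CE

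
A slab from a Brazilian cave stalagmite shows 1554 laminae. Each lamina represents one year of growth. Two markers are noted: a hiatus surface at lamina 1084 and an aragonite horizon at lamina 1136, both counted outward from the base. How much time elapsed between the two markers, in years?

1136 − 1084 = 52 laminae lie between the two events.
One lamina per year makes the interval 52 years.

52 yr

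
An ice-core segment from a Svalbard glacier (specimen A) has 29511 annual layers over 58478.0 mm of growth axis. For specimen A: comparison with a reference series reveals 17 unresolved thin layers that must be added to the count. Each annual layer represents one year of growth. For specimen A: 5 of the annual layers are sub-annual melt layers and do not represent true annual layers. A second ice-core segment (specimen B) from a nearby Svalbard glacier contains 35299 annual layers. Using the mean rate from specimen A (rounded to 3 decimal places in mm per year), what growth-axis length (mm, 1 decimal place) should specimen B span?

69927.3 mm

Specimen A: after corrections the count is 29511 − 5 + 17 = 29523 annual layers.
A: Extension rate ≈ 58478.0 / 29523 = 1.981 mm/yr.
B's length ≈ 1.981 × 35299 = 69927.3 mm.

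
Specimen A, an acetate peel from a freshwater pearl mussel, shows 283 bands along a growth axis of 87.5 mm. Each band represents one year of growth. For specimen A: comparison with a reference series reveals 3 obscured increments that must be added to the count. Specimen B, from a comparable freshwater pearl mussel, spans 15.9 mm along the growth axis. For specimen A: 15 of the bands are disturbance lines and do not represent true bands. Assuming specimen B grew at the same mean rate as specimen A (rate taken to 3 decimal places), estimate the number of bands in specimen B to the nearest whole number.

49 bands

Specimen A: correcting the raw count gives 283 − 15 + 3 = 271 true bands.
A: 87.5 mm over 271 years gives 87.5 / 271 ≈ 0.323 mm/yr.
For B, 15.9 / 0.323 = 49.23 years ≈ 49 bands.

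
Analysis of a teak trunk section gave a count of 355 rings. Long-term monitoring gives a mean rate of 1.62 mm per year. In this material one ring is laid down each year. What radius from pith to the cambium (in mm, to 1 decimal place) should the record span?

575.1 mm

The record spans 355 years at 1.62 mm per year.
Length ≈ 1.62 × 355 = 575.1 mm.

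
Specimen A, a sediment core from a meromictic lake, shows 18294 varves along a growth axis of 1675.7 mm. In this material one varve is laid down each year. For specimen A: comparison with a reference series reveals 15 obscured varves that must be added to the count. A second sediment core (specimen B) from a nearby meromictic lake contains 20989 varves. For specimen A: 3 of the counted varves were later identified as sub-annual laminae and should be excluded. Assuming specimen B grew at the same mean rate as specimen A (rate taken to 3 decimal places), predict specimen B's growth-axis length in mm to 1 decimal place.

Specimen A: correcting the raw count gives 18294 − 3 + 15 = 18306 true varves.
A: Mean rate = 1675.7 mm / 18306 years ≈ 0.092 mm/year.
B's length ≈ 0.092 × 20989 = 1931.0 mm.

1931.0 mm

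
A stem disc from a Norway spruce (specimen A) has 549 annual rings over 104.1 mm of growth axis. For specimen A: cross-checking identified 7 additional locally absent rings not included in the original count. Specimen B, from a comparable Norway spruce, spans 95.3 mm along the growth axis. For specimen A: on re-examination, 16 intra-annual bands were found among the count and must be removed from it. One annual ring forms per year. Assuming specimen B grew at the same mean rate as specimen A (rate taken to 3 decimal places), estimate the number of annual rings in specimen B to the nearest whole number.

494 annual rings

Specimen A: adjusted count: 549 − 16 + 7 = 540 annual rings.
A: Mean rate = 104.1 mm / 540 years ≈ 0.193 mm per year.
B spans 95.3 / 0.193 = 493.78 years ≈ 494 annual rings.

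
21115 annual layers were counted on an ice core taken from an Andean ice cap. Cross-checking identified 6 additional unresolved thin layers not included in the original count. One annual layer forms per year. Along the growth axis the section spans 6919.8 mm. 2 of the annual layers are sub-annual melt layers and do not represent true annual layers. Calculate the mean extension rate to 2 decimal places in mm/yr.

Correcting the raw count gives 21115 − 2 + 6 = 21119 true annual layers.
Mean rate = 6919.8 mm / 21119 years ≈ 0.33 mm/yr.

0.33 mm/yr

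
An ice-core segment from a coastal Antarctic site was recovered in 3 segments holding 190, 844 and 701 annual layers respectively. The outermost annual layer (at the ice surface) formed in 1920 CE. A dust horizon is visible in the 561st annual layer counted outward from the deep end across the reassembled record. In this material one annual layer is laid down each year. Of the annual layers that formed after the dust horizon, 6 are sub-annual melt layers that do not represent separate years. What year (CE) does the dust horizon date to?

752 CE

Total annual layers = 190 + 844 + 701 = 1735.
1735 − 561 = 1174 annual layers lie beyond the dust horizon toward the ice surface.
Removing the 6 false annual layers leaves 1174 − 6 = 1168 true annual layers beyond the dust horizon.
1920 − 1168 = 752 CE.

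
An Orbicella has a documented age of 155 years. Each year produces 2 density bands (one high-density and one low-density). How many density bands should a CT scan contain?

310 density bands

Expected density bands: 155 × 2 = 310.
So 310 density bands should be present.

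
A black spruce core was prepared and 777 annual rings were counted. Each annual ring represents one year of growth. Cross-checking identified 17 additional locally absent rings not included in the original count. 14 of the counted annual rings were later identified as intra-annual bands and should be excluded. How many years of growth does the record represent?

780 years

After corrections the count is 777 − 14 + 17 = 780 annual rings.
At one annual ring per year, that is 780 years.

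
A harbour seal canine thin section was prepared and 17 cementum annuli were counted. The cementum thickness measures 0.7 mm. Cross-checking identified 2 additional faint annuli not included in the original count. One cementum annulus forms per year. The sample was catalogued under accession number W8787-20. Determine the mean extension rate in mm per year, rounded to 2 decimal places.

Correcting the raw count gives 17 + 2 = 19 true cementum annuli.
0.7 mm over 19 years gives 0.7 / 19 ≈ 0.04 mm per year.

0.04 mm per year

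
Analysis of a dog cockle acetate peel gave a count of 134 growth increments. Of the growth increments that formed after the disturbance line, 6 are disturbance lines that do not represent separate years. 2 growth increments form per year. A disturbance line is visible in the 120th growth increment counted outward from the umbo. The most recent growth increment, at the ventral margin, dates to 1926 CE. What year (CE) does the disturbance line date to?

1922 CE

Between growth increment 120 and the ventral margin there are 134 − 120 = 14 growth increments.
Removing the 6 false growth increments leaves 14 − 6 = 8 true growth increments beyond the disturbance line.
8 growth increments at 2 per year is 8 / 2 = 4 years.
Counting back 4 years from 1926 CE places the disturbance line in 1926 − 4 = 1922 CE.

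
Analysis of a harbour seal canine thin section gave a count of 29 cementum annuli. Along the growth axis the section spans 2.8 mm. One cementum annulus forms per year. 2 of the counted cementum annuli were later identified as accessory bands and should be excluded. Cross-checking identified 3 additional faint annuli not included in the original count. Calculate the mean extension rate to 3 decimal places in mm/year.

0.093 mm/year

Correcting the raw count gives 29 − 2 + 3 = 30 true cementum annuli.
Extension rate ≈ 2.8 / 30 = 0.093 mm/year.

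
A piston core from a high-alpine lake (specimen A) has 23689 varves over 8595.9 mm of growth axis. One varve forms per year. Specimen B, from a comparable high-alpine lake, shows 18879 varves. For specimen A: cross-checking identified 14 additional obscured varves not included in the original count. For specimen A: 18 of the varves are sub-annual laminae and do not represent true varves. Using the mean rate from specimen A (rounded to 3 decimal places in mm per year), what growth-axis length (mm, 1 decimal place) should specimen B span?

6853.1 mm

Specimen A: after corrections the count is 23689 − 18 + 14 = 23685 varves.
A: Extension rate ≈ 8595.9 / 23685 = 0.363 mm/year.
For B, 0.363 mm/year × 18879 years = 6853.1 mm.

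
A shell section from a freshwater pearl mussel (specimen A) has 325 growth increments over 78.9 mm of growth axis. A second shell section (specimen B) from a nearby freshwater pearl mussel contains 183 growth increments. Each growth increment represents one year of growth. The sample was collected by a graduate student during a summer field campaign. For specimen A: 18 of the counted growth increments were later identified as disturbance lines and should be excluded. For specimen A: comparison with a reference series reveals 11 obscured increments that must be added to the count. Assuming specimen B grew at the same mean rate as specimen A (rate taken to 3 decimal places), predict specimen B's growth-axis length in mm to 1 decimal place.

Specimen A: true growth increment count = 325 − 18 + 11 = 318.
A: Extension rate ≈ 78.9 / 318 = 0.248 mm/yr.
For B, 0.248 mm/year × 183 years = 45.4 mm.

45.4 mm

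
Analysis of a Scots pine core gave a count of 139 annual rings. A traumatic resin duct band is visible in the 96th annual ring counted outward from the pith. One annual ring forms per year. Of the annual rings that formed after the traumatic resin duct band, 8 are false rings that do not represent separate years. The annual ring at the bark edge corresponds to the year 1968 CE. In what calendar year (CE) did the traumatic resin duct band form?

The traumatic resin duct band sits at annual ring 96 from the pith, so 139 − 96 = 43 annual rings formed after it.
Removing the 8 false annual rings leaves 43 − 8 = 35 true annual rings beyond the traumatic resin duct band.
Counting back 35 years from 1968 CE places the traumatic resin duct band in 1968 − 35 = 1933 CE.

1933 CE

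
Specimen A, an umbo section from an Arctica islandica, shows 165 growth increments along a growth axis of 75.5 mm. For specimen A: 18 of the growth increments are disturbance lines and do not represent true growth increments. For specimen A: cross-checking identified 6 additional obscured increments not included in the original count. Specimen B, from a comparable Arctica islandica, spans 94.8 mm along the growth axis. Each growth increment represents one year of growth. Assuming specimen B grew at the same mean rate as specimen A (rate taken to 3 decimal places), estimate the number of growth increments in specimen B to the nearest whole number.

Specimen A: after corrections the count is 165 − 18 + 6 = 153 growth increments.
A: Mean rate = 75.5 mm / 153 years ≈ 0.493 mm/yr.
For B, 94.8 / 0.493 = 192.29 years ≈ 192 growth increments.

192 growth increments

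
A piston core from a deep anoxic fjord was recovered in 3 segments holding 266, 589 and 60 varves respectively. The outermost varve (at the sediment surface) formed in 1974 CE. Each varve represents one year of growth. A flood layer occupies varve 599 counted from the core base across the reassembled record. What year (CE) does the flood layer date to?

1658 CE

Total varves = 266 + 589 + 60 = 915.
Between varve 599 and the sediment surface there are 915 − 599 = 316 varves.
The varve at the sediment surface is 1974 CE, so the flood layer dates to 1974 − 316 = 1658 CE.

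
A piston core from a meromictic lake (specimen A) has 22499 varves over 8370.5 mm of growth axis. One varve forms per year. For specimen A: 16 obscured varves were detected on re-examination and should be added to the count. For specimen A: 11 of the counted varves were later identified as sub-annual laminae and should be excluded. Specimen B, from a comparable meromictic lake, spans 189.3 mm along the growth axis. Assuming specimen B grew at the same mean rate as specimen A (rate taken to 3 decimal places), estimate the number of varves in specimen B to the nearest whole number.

Specimen A: after corrections the count is 22499 − 11 + 16 = 22504 varves.
A: 8370.5 mm over 22504 years gives 8370.5 / 22504 ≈ 0.372 mm/yr.
B spans 189.3 / 0.372 = 508.87 years ≈ 509 varves.

509 varves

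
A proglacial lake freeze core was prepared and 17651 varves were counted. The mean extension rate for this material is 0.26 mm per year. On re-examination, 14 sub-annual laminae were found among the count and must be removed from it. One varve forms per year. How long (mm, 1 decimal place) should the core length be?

Adjusted count: 17651 − 14 = 17637 varves.
Length ≈ 0.26 × 17637 = 4585.6 mm.

4585.6 mm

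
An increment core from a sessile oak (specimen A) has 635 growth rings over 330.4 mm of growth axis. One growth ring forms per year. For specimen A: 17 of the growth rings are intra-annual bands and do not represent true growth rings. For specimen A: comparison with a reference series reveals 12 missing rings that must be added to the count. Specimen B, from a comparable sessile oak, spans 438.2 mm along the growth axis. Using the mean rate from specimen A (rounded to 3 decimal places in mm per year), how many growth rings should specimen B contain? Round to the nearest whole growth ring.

Specimen A: adjusted count: 635 − 17 + 12 = 630 growth rings.
A: 330.4 mm over 630 years gives 330.4 / 630 ≈ 0.524 mm per year.
Specimen B: 438.2 mm / 0.524 mm per year = 836.26 years ≈ 836 growth rings.

836 growth rings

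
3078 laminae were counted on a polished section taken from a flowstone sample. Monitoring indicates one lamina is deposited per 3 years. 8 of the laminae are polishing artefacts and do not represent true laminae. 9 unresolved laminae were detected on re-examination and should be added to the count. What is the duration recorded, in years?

9237 yr

Adjusted count: 3078 − 8 + 9 = 3079 laminae.
Multiplying by 3 years per lamina: 3079 × 3 = 9237 years.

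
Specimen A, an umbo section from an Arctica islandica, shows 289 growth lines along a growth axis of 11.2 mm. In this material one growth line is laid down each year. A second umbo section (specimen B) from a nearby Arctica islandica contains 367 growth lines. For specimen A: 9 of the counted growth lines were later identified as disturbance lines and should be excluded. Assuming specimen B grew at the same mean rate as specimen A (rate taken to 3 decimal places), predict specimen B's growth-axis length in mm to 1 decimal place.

14.7 mm

Specimen A: adjusted count: 289 − 9 = 280 growth lines.
A: 11.2 mm over 280 years gives 11.2 / 280 ≈ 0.040 mm/year.
For B, 0.040 mm/year × 367 years = 14.7 mm.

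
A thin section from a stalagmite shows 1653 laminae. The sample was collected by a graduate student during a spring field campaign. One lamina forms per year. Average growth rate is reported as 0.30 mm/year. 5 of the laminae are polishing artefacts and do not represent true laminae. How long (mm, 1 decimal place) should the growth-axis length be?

True lamina count = 1653 − 5 = 1648.
Length ≈ 0.30 × 1648 = 494.4 mm.

494.4 mm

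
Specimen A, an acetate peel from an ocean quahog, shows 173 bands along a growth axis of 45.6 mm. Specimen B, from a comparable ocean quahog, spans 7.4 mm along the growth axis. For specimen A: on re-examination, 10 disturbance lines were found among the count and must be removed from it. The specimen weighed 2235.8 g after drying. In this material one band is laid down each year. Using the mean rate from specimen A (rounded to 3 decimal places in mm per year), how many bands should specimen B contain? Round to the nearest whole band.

26 bands

Specimen A: correcting the raw count gives 173 − 10 = 163 true bands.
A: Mean rate = 45.6 mm / 163 years ≈ 0.280 mm/year.
Specimen B: 7.4 mm / 0.280 mm per year = 26.43 years ≈ 26 bands.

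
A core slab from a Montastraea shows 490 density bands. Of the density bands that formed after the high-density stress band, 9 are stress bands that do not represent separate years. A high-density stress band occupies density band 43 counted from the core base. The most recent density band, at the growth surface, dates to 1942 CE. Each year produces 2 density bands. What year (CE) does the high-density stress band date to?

The high-density stress band sits at density band 43 from the core base, so 490 − 43 = 447 density bands formed after it.
Excluding 9 false density bands: 447 − 9 = 438.
Dividing by 2 density bands per year: 438 / 2 = 219 years.
The density band at the growth surface is 1942 CE, so the high-density stress band dates to 1942 − 219 = 1723 CE.

1723 CE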